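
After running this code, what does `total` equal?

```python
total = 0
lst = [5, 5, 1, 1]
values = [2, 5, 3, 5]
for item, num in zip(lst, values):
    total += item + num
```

Let's trace through this code step by step.

Initialize: total = 0
Initialize: lst = [5, 5, 1, 1]
Initialize: values = [2, 5, 3, 5]
Entering loop: for item, num in zip(lst, values):

After execution: total = 27
27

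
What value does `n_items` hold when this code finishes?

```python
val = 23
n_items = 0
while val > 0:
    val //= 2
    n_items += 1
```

Let's trace through this code step by step.

Initialize: val = 23
Initialize: n_items = 0
Entering loop: while val > 0:

After execution: n_items = 5
5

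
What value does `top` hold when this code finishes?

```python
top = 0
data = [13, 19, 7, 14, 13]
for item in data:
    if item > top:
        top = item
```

Let's trace through this code step by step.

Initialize: top = 0
Initialize: data = [13, 19, 7, 14, 13]
Entering loop: for item in data:

After execution: top = 19
19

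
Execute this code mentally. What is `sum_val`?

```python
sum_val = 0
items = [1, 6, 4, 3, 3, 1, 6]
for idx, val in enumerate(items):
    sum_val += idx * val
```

Let's trace through this code step by step.

Initialize: sum_val = 0
Initialize: items = [1, 6, 4, 3, 3, 1, 6]
Entering loop: for idx, val in enumerate(items):

After execution: sum_val = 76
76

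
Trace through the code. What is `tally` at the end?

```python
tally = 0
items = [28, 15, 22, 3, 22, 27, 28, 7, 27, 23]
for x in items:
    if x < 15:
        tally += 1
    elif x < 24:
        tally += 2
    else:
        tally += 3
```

Let's trace through this code step by step.

Initialize: tally = 0
Initialize: items = [28, 15, 22, 3, 22, 27, 28, 7, 27, 23]
Entering loop: for x in items:

After execution: tally = 22
22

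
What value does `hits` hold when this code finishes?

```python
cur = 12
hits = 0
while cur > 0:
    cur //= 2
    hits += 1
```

Let's trace through this code step by step.

Initialize: cur = 12
Initialize: hits = 0
Entering loop: while cur > 0:

After execution: hits = 4
4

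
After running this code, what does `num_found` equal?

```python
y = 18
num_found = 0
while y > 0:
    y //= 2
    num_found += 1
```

Let's trace through this code step by step.

Initialize: y = 18
Initialize: num_found = 0
Entering loop: while y > 0:

After execution: num_found = 5
5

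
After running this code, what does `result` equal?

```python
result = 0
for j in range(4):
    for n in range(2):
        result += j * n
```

Let's trace through this code step by step.

Initialize: result = 0
Entering loop: for j in range(4):

After execution: result = 6
6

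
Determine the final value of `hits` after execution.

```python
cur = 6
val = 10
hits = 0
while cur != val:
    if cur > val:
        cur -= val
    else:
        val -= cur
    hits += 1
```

Let's trace through this code step by step.

Initialize: cur = 6
Initialize: val = 10
Initialize: hits = 0
Entering loop: while cur != val:

After execution: hits = 3
3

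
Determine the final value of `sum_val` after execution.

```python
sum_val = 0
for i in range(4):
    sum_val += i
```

Let's trace through this code step by step.

Initialize: sum_val = 0
Entering loop: for i in range(4):

After execution: sum_val = 6
6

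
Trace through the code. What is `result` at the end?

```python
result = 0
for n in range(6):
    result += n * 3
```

Let's trace through this code step by step.

Initialize: result = 0
Entering loop: for n in range(6):

After execution: result = 45
45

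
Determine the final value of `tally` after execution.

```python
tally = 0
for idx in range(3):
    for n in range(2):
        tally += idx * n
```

Let's trace through this code step by step.

Initialize: tally = 0
Entering loop: for idx in range(3):

After execution: tally = 3
3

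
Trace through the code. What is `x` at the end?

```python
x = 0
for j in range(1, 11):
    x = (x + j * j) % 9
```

Let's trace through this code step by step.

Initialize: x = 0
Entering loop: for j in range(1, 11):

After execution: x = 7
7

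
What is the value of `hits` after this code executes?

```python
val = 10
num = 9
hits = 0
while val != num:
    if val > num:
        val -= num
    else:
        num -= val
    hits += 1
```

Let's trace through this code step by step.

Initialize: val = 10
Initialize: num = 9
Initialize: hits = 0
Entering loop: while val != num:

After execution: hits = 9
9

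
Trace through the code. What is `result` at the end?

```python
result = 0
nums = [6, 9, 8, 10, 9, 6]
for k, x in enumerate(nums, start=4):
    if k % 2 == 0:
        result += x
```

Let's trace through this code step by step.

Initialize: result = 0
Initialize: nums = [6, 9, 8, 10, 9, 6]
Entering loop: for k, x in enumerate(nums, start=4):

After execution: result = 23
23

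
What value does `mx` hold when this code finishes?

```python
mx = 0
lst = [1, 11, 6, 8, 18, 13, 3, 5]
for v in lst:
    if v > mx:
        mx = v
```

Let's trace through this code step by step.

Initialize: mx = 0
Initialize: lst = [1, 11, 6, 8, 18, 13, 3, 5]
Entering loop: for v in lst:

After execution: mx = 18
18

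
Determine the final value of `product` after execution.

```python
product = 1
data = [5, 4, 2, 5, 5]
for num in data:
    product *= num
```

Let's trace through this code step by step.

Initialize: product = 1
Initialize: data = [5, 4, 2, 5, 5]
Entering loop: for num in data:

After execution: product = 1000
1000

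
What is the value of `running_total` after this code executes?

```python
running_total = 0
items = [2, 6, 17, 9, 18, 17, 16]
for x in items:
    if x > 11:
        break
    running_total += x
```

Let's trace through this code step by step.

Initialize: running_total = 0
Initialize: items = [2, 6, 17, 9, 18, 17, 16]
Entering loop: for x in items:

After execution: running_total = 8
8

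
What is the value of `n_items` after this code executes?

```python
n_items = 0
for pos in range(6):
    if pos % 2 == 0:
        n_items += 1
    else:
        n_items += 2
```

Let's trace through this code step by step.

Initialize: n_items = 0
Entering loop: for pos in range(6):

After execution: n_items = 9
9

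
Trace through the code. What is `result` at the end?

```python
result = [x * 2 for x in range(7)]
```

Let's trace through this code step by step.

Initialize: result = [x * 2 for x in range(7)]

After execution: result = [0, 2, 4, 6, 8, 10, 12]
[0, 2, 4, 6, 8, 10, 12]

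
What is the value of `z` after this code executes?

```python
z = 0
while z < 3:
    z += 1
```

Let's trace through this code step by step.

Initialize: z = 0
Entering loop: while z < 3:

After execution: z = 3
3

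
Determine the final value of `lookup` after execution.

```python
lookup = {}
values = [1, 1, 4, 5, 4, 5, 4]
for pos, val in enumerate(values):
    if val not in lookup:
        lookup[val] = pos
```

Let's trace through this code step by step.

Initialize: lookup = {}
Initialize: values = [1, 1, 4, 5, 4, 5, 4]
Entering loop: for pos, val in enumerate(values):

After execution: lookup = {1: 0, 4: 2, 5: 3}
{1: 0, 4: 2, 5: 3}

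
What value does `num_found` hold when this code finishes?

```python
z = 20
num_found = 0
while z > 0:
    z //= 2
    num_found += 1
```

Let's trace through this code step by step.

Initialize: z = 20
Initialize: num_found = 0
Entering loop: while z > 0:

After execution: num_found = 5
5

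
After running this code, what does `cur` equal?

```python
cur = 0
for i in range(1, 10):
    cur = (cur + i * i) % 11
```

Let's trace through this code step by step.

Initialize: cur = 0
Entering loop: for i in range(1, 10):

After execution: cur = 10
10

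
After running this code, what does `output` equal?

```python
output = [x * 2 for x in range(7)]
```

Let's trace through this code step by step.

Initialize: output = [x * 2 for x in range(7)]

After execution: output = [0, 2, 4, 6, 8, 10, 12]
[0, 2, 4, 6, 8, 10, 12]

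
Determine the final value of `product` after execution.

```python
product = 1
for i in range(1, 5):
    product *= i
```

Let's trace through this code step by step.

Initialize: product = 1
Entering loop: for i in range(1, 5):

After execution: product = 24
24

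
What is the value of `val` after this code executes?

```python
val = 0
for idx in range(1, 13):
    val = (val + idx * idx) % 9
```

Let's trace through this code step by step.

Initialize: val = 0
Entering loop: for idx in range(1, 13):

After execution: val = 2
2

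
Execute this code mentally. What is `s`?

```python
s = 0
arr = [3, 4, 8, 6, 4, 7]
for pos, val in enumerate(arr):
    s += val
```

Let's trace through this code step by step.

Initialize: s = 0
Initialize: arr = [3, 4, 8, 6, 4, 7]
Entering loop: for pos, val in enumerate(arr):

After execution: s = 32
32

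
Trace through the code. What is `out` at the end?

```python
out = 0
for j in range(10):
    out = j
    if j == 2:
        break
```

Let's trace through this code step by step.

Initialize: out = 0
Entering loop: for j in range(10):

After execution: out = 2
2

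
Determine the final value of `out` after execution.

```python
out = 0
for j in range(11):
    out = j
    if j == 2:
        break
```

Let's trace through this code step by step.

Initialize: out = 0
Entering loop: for j in range(11):

After execution: out = 2
2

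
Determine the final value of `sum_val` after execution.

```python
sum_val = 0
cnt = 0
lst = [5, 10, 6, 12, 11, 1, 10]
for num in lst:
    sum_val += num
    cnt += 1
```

Let's trace through this code step by step.

Initialize: sum_val = 0
Initialize: cnt = 0
Initialize: lst = [5, 10, 6, 12, 11, 1, 10]
Entering loop: for num in lst:

After execution: sum_val = 55
55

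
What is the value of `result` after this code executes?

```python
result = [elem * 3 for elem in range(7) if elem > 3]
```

Let's trace through this code step by step.

Initialize: result = [elem * 3 for elem in range(7) if elem > 3]

After execution: result = [12, 15, 18]
[12, 15, 18]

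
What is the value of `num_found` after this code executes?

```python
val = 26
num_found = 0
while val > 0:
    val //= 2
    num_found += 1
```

Let's trace through this code step by step.

Initialize: val = 26
Initialize: num_found = 0
Entering loop: while val > 0:

After execution: num_found = 5
5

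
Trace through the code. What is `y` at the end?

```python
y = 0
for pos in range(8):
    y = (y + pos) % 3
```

Let's trace through this code step by step.

Initialize: y = 0
Entering loop: for pos in range(8):

After execution: y = 1
1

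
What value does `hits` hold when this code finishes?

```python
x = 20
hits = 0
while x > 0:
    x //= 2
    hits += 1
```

Let's trace through this code step by step.

Initialize: x = 20
Initialize: hits = 0
Entering loop: while x > 0:

After execution: hits = 5
5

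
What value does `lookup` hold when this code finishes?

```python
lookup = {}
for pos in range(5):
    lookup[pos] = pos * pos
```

Let's trace through this code step by step.

Initialize: lookup = {}
Entering loop: for pos in range(5):

After execution: lookup = {0: 0, 1: 1, 2: 4, 3: 9, 4: 16}
{0: 0, 1: 1, 2: 4, 3: 9, 4: 16}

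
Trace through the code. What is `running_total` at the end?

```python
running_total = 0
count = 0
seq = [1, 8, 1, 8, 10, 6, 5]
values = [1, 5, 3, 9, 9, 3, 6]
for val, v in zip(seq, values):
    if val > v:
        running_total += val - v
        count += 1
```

Let's trace through this code step by step.

Initialize: running_total = 0
Initialize: count = 0
Initialize: seq = [1, 8, 1, 8, 10, 6, 5]
Initialize: values = [1, 5, 3, 9, 9, 3, 6]
Entering loop: for val, v in zip(seq, values):

After execution: running_total = 7
7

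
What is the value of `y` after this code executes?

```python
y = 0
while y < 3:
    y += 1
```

Let's trace through this code step by step.

Initialize: y = 0
Entering loop: while y < 3:

After execution: y = 3
3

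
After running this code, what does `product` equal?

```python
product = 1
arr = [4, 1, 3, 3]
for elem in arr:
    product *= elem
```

Let's trace through this code step by step.

Initialize: product = 1
Initialize: arr = [4, 1, 3, 3]
Entering loop: for elem in arr:

After execution: product = 36
36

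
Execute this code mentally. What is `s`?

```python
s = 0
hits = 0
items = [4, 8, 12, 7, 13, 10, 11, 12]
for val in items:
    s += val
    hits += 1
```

Let's trace through this code step by step.

Initialize: s = 0
Initialize: hits = 0
Initialize: items = [4, 8, 12, 7, 13, 10, 11, 12]
Entering loop: for val in items:

After execution: s = 77
77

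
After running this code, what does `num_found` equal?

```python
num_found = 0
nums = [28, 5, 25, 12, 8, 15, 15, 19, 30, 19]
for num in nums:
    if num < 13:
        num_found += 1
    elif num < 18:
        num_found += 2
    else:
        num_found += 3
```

Let's trace through this code step by step.

Initialize: num_found = 0
Initialize: nums = [28, 5, 25, 12, 8, 15, 15, 19, 30, 19]
Entering loop: for num in nums:

After execution: num_found = 22
22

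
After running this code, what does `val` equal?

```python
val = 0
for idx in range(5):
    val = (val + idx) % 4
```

Let's trace through this code step by step.

Initialize: val = 0
Entering loop: for idx in range(5):

After execution: val = 2
2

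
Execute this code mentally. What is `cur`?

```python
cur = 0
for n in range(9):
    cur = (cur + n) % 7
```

Let's trace through this code step by step.

Initialize: cur = 0
Entering loop: for n in range(9):

After execution: cur = 1
1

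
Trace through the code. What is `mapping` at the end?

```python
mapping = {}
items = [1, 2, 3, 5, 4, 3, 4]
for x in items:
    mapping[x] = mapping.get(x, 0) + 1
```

Let's trace through this code step by step.

Initialize: mapping = {}
Initialize: items = [1, 2, 3, 5, 4, 3, 4]
Entering loop: for x in items:

After execution: mapping = {1: 1, 2: 1, 3: 2, 5: 1, 4: 2}
{1: 1, 2: 1, 3: 2, 5: 1, 4: 2}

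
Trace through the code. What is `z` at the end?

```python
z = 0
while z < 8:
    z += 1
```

Let's trace through this code step by step.

Initialize: z = 0
Entering loop: while z < 8:

After execution: z = 8
8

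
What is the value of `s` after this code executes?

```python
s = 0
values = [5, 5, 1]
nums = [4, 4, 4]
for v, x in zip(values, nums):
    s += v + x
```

Let's trace through this code step by step.

Initialize: s = 0
Initialize: values = [5, 5, 1]
Initialize: nums = [4, 4, 4]
Entering loop: for v, x in zip(values, nums):

After execution: s = 23
23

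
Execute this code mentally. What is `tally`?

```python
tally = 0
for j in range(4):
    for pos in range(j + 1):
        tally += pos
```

Let's trace through this code step by step.

Initialize: tally = 0
Entering loop: for j in range(4):

After execution: tally = 10
10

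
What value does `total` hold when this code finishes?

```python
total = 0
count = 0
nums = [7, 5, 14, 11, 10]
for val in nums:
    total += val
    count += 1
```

Let's trace through this code step by step.

Initialize: total = 0
Initialize: count = 0
Initialize: nums = [7, 5, 14, 11, 10]
Entering loop: for val in nums:

After execution: total = 47
47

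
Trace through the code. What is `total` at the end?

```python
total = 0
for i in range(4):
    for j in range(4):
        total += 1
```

Let's trace through this code step by step.

Initialize: total = 0
Entering loop: for i in range(4):

After execution: total = 16
16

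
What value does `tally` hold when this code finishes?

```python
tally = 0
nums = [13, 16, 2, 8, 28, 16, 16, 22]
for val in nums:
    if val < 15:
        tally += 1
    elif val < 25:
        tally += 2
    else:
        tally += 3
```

Let's trace through this code step by step.

Initialize: tally = 0
Initialize: nums = [13, 16, 2, 8, 28, 16, 16, 22]
Entering loop: for val in nums:

After execution: tally = 14
14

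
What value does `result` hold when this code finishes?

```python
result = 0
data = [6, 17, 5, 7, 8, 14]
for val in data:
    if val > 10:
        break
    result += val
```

Let's trace through this code step by step.

Initialize: result = 0
Initialize: data = [6, 17, 5, 7, 8, 14]
Entering loop: for val in data:

After execution: result = 6
6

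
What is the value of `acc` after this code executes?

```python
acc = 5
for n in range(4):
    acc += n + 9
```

Let's trace through this code step by step.

Initialize: acc = 5
Entering loop: for n in range(4):

After execution: acc = 47
47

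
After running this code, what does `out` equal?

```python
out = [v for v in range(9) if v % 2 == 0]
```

Let's trace through this code step by step.

Initialize: out = [v for v in range(9) if v % 2 == 0]

After execution: out = [0, 2, 4, 6, 8]
[0, 2, 4, 6, 8]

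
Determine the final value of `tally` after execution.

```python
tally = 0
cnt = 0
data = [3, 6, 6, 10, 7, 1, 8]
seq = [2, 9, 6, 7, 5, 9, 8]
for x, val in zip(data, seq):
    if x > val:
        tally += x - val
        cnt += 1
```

Let's trace through this code step by step.

Initialize: tally = 0
Initialize: cnt = 0
Initialize: data = [3, 6, 6, 10, 7, 1, 8]
Initialize: seq = [2, 9, 6, 7, 5, 9, 8]
Entering loop: for x, val in zip(data, seq):

After execution: tally = 6
6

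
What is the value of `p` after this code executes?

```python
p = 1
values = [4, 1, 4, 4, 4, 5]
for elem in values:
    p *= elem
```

Let's trace through this code step by step.

Initialize: p = 1
Initialize: values = [4, 1, 4, 4, 4, 5]
Entering loop: for elem in values:

After execution: p = 1280
1280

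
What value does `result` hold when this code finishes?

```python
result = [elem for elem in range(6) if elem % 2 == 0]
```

Let's trace through this code step by step.

Initialize: result = [elem for elem in range(6) if elem % 2 == 0]

After execution: result = [0, 2, 4]
[0, 2, 4]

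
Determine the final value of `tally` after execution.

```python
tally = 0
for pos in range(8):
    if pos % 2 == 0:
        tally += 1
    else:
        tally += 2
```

Let's trace through this code step by step.

Initialize: tally = 0
Entering loop: for pos in range(8):

After execution: tally = 12
12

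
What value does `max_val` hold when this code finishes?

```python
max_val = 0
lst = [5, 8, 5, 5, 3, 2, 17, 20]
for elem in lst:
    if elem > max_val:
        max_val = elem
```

Let's trace through this code step by step.

Initialize: max_val = 0
Initialize: lst = [5, 8, 5, 5, 3, 2, 17, 20]
Entering loop: for elem in lst:

After execution: max_val = 20
20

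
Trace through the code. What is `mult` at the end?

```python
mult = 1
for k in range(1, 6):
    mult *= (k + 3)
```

Let's trace through this code step by step.

Initialize: mult = 1
Entering loop: for k in range(1, 6):

After execution: mult = 6720
6720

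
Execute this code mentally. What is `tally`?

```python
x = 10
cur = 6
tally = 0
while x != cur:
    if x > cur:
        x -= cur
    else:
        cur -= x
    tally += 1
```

Let's trace through this code step by step.

Initialize: x = 10
Initialize: cur = 6
Initialize: tally = 0
Entering loop: while x != cur:

After execution: tally = 3
3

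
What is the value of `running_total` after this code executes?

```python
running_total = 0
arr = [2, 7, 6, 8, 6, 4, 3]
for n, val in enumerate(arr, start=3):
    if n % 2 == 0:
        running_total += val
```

Let's trace through this code step by step.

Initialize: running_total = 0
Initialize: arr = [2, 7, 6, 8, 6, 4, 3]
Entering loop: for n, val in enumerate(arr, start=3):

After execution: running_total = 19
19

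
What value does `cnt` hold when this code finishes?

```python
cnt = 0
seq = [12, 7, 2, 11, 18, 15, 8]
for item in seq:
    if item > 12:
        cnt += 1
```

Let's trace through this code step by step.

Initialize: cnt = 0
Initialize: seq = [12, 7, 2, 11, 18, 15, 8]
Entering loop: for item in seq:

After execution: cnt = 2
2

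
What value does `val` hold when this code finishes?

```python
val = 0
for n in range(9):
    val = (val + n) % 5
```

Let's trace through this code step by step.

Initialize: val = 0
Entering loop: for n in range(9):

After execution: val = 1
1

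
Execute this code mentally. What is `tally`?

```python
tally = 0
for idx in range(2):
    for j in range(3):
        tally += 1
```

Let's trace through this code step by step.

Initialize: tally = 0
Entering loop: for idx in range(2):

After execution: tally = 6
6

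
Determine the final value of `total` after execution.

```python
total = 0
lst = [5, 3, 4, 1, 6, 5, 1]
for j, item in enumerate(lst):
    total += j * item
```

Let's trace through this code step by step.

Initialize: total = 0
Initialize: lst = [5, 3, 4, 1, 6, 5, 1]
Entering loop: for j, item in enumerate(lst):

After execution: total = 69
69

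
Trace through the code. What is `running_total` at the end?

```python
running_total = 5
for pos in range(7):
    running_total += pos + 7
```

Let's trace through this code step by step.

Initialize: running_total = 5
Entering loop: for pos in range(7):

After execution: running_total = 75
75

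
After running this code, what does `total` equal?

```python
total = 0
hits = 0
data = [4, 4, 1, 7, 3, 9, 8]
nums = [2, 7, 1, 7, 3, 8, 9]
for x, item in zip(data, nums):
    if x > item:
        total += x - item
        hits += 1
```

Let's trace through this code step by step.

Initialize: total = 0
Initialize: hits = 0
Initialize: data = [4, 4, 1, 7, 3, 9, 8]
Initialize: nums = [2, 7, 1, 7, 3, 8, 9]
Entering loop: for x, item in zip(data, nums):

After execution: total = 3
3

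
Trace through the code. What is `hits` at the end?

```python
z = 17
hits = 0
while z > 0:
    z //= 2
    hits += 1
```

Let's trace through this code step by step.

Initialize: z = 17
Initialize: hits = 0
Entering loop: while z > 0:

After execution: hits = 5
5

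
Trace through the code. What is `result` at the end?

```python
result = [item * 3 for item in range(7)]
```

Let's trace through this code step by step.

Initialize: result = [item * 3 for item in range(7)]

After execution: result = [0, 3, 6, 9, 12, 15, 18]
[0, 3, 6, 9, 12, 15, 18]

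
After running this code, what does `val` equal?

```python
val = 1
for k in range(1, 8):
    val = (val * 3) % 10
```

Let's trace through this code step by step.

Initialize: val = 1
Entering loop: for k in range(1, 8):

After execution: val = 7
7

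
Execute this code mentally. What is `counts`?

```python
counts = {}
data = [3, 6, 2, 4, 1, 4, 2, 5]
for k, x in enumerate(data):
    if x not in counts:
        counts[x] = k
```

Let's trace through this code step by step.

Initialize: counts = {}
Initialize: data = [3, 6, 2, 4, 1, 4, 2, 5]
Entering loop: for k, x in enumerate(data):

After execution: counts = {3: 0, 6: 1, 2: 2, 4: 3, 1: 4, 5: 7}
{3: 0, 6: 1, 2: 2, 4: 3, 1: 4, 5: 7}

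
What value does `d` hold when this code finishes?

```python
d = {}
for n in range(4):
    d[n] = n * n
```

Let's trace through this code step by step.

Initialize: d = {}
Entering loop: for n in range(4):

After execution: d = {0: 0, 1: 1, 2: 4, 3: 9}
{0: 0, 1: 1, 2: 4, 3: 9}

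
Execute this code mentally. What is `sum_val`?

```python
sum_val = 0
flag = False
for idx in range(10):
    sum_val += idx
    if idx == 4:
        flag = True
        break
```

Let's trace through this code step by step.

Initialize: sum_val = 0
Initialize: flag = False
Entering loop: for idx in range(10):

After execution: sum_val = 10
10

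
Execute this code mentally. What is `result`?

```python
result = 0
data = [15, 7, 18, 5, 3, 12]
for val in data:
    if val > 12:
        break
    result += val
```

Let's trace through this code step by step.

Initialize: result = 0
Initialize: data = [15, 7, 18, 5, 3, 12]
Entering loop: for val in data:

After execution: result = 0
0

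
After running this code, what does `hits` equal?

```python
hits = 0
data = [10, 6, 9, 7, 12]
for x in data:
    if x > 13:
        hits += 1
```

Let's trace through this code step by step.

Initialize: hits = 0
Initialize: data = [10, 6, 9, 7, 12]
Entering loop: for x in data:

After execution: hits = 0
0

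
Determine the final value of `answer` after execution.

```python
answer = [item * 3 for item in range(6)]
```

Let's trace through this code step by step.

Initialize: answer = [item * 3 for item in range(6)]

After execution: answer = [0, 3, 6, 9, 12, 15]
[0, 3, 6, 9, 12, 15]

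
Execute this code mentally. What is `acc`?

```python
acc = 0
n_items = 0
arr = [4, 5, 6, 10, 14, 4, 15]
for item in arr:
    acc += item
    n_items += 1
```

Let's trace through this code step by step.

Initialize: acc = 0
Initialize: n_items = 0
Initialize: arr = [4, 5, 6, 10, 14, 4, 15]
Entering loop: for item in arr:

After execution: acc = 58
58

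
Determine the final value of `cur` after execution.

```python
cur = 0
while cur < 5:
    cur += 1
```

Let's trace through this code step by step.

Initialize: cur = 0
Entering loop: while cur < 5:

After execution: cur = 5
5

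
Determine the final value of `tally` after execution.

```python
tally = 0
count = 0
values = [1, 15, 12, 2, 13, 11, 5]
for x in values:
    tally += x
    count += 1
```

Let's trace through this code step by step.

Initialize: tally = 0
Initialize: count = 0
Initialize: values = [1, 15, 12, 2, 13, 11, 5]
Entering loop: for x in values:

After execution: tally = 59
59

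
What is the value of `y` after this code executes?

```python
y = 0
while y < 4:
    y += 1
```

Let's trace through this code step by step.

Initialize: y = 0
Entering loop: while y < 4:

After execution: y = 4
4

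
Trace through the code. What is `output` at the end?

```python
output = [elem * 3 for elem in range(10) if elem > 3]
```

Let's trace through this code step by step.

Initialize: output = [elem * 3 for elem in range(10) if elem > 3]

After execution: output = [12, 15, 18, 21, 24, 27]
[12, 15, 18, 21, 24, 27]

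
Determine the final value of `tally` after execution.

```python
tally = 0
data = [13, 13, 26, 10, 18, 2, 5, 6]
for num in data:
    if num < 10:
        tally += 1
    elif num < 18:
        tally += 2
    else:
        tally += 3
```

Let's trace through this code step by step.

Initialize: tally = 0
Initialize: data = [13, 13, 26, 10, 18, 2, 5, 6]
Entering loop: for num in data:

After execution: tally = 15
15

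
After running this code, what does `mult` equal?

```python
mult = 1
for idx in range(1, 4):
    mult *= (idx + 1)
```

Let's trace through this code step by step.

Initialize: mult = 1
Entering loop: for idx in range(1, 4):

After execution: mult = 24
24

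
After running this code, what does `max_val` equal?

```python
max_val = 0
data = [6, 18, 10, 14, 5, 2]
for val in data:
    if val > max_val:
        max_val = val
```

Let's trace through this code step by step.

Initialize: max_val = 0
Initialize: data = [6, 18, 10, 14, 5, 2]
Entering loop: for val in data:

After execution: max_val = 18
18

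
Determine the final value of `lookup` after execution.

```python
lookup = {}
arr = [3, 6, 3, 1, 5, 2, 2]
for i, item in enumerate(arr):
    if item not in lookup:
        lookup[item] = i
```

Let's trace through this code step by step.

Initialize: lookup = {}
Initialize: arr = [3, 6, 3, 1, 5, 2, 2]
Entering loop: for i, item in enumerate(arr):

After execution: lookup = {3: 0, 6: 1, 1: 3, 5: 4, 2: 5}
{3: 0, 6: 1, 1: 3, 5: 4, 2: 5}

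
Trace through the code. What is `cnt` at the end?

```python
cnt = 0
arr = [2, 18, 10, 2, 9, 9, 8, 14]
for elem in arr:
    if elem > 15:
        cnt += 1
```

Let's trace through this code step by step.

Initialize: cnt = 0
Initialize: arr = [2, 18, 10, 2, 9, 9, 8, 14]
Entering loop: for elem in arr:

After execution: cnt = 1
1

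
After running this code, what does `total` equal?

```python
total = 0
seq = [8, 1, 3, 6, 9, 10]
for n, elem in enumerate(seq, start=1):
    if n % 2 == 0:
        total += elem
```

Let's trace through this code step by step.

Initialize: total = 0
Initialize: seq = [8, 1, 3, 6, 9, 10]
Entering loop: for n, elem in enumerate(seq, start=1):

After execution: total = 17
17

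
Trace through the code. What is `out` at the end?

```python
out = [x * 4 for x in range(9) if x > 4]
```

Let's trace through this code step by step.

Initialize: out = [x * 4 for x in range(9) if x > 4]

After execution: out = [20, 24, 28, 32]
[20, 24, 28, 32]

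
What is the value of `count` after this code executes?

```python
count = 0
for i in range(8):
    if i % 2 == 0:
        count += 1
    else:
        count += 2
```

Let's trace through this code step by step.

Initialize: count = 0
Entering loop: for i in range(8):

After execution: count = 12
12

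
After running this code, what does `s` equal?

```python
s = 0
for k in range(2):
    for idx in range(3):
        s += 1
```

Let's trace through this code step by step.

Initialize: s = 0
Entering loop: for k in range(2):

After execution: s = 6
6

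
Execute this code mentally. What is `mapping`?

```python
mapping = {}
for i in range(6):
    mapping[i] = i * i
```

Let's trace through this code step by step.

Initialize: mapping = {}
Entering loop: for i in range(6):

After execution: mapping = {0: 0, 1: 1, 2: 4, 3: 9, 4: 16, 5: 25}
{0: 0, 1: 1, 2: 4, 3: 9, 4: 16, 5: 25}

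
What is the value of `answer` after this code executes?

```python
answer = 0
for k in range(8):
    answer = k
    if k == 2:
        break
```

Let's trace through this code step by step.

Initialize: answer = 0
Entering loop: for k in range(8):

After execution: answer = 2
2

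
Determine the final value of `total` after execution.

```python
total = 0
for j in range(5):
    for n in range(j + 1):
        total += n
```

Let's trace through this code step by step.

Initialize: total = 0
Entering loop: for j in range(5):

After execution: total = 20
20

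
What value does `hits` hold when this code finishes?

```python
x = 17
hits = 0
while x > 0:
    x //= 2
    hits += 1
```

Let's trace through this code step by step.

Initialize: x = 17
Initialize: hits = 0
Entering loop: while x > 0:

After execution: hits = 5
5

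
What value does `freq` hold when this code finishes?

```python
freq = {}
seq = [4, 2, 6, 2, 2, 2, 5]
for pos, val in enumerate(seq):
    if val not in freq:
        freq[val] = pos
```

Let's trace through this code step by step.

Initialize: freq = {}
Initialize: seq = [4, 2, 6, 2, 2, 2, 5]
Entering loop: for pos, val in enumerate(seq):

After execution: freq = {4: 0, 2: 1, 6: 2, 5: 6}
{4: 0, 2: 1, 6: 2, 5: 6}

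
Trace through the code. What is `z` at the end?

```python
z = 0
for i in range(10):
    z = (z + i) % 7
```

Let's trace through this code step by step.

Initialize: z = 0
Entering loop: for i in range(10):

After execution: z = 3
3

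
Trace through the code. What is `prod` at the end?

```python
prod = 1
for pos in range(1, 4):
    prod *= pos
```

Let's trace through this code step by step.

Initialize: prod = 1
Entering loop: for pos in range(1, 4):

After execution: prod = 6
6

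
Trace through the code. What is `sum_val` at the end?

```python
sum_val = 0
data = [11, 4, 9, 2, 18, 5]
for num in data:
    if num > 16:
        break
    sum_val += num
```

Let's trace through this code step by step.

Initialize: sum_val = 0
Initialize: data = [11, 4, 9, 2, 18, 5]
Entering loop: for num in data:

After execution: sum_val = 26
26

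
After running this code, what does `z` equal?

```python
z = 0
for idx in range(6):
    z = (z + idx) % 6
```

Let's trace through this code step by step.

Initialize: z = 0
Entering loop: for idx in range(6):

After execution: z = 3
3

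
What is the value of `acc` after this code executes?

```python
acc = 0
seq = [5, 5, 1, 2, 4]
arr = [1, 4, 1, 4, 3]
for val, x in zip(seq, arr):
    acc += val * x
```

Let's trace through this code step by step.

Initialize: acc = 0
Initialize: seq = [5, 5, 1, 2, 4]
Initialize: arr = [1, 4, 1, 4, 3]
Entering loop: for val, x in zip(seq, arr):

After execution: acc = 46
46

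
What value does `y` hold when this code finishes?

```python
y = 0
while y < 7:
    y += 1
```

Let's trace through this code step by step.

Initialize: y = 0
Entering loop: while y < 7:

After execution: y = 7
7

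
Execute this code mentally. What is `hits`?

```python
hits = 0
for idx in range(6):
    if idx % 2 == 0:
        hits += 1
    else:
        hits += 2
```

Let's trace through this code step by step.

Initialize: hits = 0
Entering loop: for idx in range(6):

After execution: hits = 9
9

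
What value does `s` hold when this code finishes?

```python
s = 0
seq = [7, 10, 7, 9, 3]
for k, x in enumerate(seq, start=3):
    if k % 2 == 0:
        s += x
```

Let's trace through this code step by step.

Initialize: s = 0
Initialize: seq = [7, 10, 7, 9, 3]
Entering loop: for k, x in enumerate(seq, start=3):

After execution: s = 19
19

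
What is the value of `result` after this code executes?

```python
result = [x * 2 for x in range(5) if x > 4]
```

Let's trace through this code step by step.

Initialize: result = [x * 2 for x in range(5) if x > 4]

After execution: result = []
[]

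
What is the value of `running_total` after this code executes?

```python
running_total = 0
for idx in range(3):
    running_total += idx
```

Let's trace through this code step by step.

Initialize: running_total = 0
Entering loop: for idx in range(3):

After execution: running_total = 3
3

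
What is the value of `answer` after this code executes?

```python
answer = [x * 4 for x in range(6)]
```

Let's trace through this code step by step.

Initialize: answer = [x * 4 for x in range(6)]

After execution: answer = [0, 4, 8, 12, 16, 20]
[0, 4, 8, 12, 16, 20]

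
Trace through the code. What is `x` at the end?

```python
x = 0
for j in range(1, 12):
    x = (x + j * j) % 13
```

Let's trace through this code step by step.

Initialize: x = 0
Entering loop: for j in range(1, 12):

After execution: x = 12
12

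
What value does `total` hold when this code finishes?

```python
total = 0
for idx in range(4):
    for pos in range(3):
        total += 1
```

Let's trace through this code step by step.

Initialize: total = 0
Entering loop: for idx in range(4):

After execution: total = 12
12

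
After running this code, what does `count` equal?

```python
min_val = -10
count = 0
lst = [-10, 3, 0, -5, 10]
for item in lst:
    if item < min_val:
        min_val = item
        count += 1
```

Let's trace through this code step by step.

Initialize: min_val = -10
Initialize: count = 0
Initialize: lst = [-10, 3, 0, -5, 10]
Entering loop: for item in lst:

After execution: count = 0
0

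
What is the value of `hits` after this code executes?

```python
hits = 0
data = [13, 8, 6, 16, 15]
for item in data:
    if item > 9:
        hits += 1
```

Let's trace through this code step by step.

Initialize: hits = 0
Initialize: data = [13, 8, 6, 16, 15]
Entering loop: for item in data:

After execution: hits = 3
3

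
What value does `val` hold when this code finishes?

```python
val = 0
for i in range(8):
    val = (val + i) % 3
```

Let's trace through this code step by step.

Initialize: val = 0
Entering loop: for i in range(8):

After execution: val = 1
1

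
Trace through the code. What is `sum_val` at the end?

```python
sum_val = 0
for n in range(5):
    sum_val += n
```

Let's trace through this code step by step.

Initialize: sum_val = 0
Entering loop: for n in range(5):

After execution: sum_val = 10
10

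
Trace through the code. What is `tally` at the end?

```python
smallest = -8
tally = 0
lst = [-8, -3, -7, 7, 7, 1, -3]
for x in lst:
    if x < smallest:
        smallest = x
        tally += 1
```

Let's trace through this code step by step.

Initialize: smallest = -8
Initialize: tally = 0
Initialize: lst = [-8, -3, -7, 7, 7, 1, -3]
Entering loop: for x in lst:

After execution: tally = 0
0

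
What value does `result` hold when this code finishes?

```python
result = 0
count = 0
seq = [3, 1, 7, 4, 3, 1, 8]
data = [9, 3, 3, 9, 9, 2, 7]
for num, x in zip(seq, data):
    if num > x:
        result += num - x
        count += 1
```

Let's trace through this code step by step.

Initialize: result = 0
Initialize: count = 0
Initialize: seq = [3, 1, 7, 4, 3, 1, 8]
Initialize: data = [9, 3, 3, 9, 9, 2, 7]
Entering loop: for num, x in zip(seq, data):

After execution: result = 5
5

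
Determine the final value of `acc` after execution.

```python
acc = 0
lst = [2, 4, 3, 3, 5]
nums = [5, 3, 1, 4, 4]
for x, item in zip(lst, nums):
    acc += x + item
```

Let's trace through this code step by step.

Initialize: acc = 0
Initialize: lst = [2, 4, 3, 3, 5]
Initialize: nums = [5, 3, 1, 4, 4]
Entering loop: for x, item in zip(lst, nums):

After execution: acc = 34
34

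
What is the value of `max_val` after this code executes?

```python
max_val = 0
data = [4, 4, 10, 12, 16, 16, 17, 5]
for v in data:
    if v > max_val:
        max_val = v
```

Let's trace through this code step by step.

Initialize: max_val = 0
Initialize: data = [4, 4, 10, 12, 16, 16, 17, 5]
Entering loop: for v in data:

After execution: max_val = 17
17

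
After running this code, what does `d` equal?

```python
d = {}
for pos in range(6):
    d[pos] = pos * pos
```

Let's trace through this code step by step.

Initialize: d = {}
Entering loop: for pos in range(6):

After execution: d = {0: 0, 1: 1, 2: 4, 3: 9, 4: 16, 5: 25}
{0: 0, 1: 1, 2: 4, 3: 9, 4: 16, 5: 25}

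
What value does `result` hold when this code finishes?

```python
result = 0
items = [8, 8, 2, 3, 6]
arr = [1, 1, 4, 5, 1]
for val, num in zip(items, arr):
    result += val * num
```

Let's trace through this code step by step.

Initialize: result = 0
Initialize: items = [8, 8, 2, 3, 6]
Initialize: arr = [1, 1, 4, 5, 1]
Entering loop: for val, num in zip(items, arr):

After execution: result = 45
45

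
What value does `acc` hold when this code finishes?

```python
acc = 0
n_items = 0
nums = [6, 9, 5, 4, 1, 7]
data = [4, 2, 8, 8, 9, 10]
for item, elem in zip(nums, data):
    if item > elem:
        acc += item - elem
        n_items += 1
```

Let's trace through this code step by step.

Initialize: acc = 0
Initialize: n_items = 0
Initialize: nums = [6, 9, 5, 4, 1, 7]
Initialize: data = [4, 2, 8, 8, 9, 10]
Entering loop: for item, elem in zip(nums, data):

After execution: acc = 9
9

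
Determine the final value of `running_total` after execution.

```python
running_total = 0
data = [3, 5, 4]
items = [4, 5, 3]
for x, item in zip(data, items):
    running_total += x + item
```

Let's trace through this code step by step.

Initialize: running_total = 0
Initialize: data = [3, 5, 4]
Initialize: items = [4, 5, 3]
Entering loop: for x, item in zip(data, items):

After execution: running_total = 24
24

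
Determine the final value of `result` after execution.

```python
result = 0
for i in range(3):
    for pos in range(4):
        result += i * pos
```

Let's trace through this code step by step.

Initialize: result = 0
Entering loop: for i in range(3):

After execution: result = 18
18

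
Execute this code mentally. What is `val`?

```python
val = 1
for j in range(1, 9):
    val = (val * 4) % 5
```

Let's trace through this code step by step.

Initialize: val = 1
Entering loop: for j in range(1, 9):

After execution: val = 1
1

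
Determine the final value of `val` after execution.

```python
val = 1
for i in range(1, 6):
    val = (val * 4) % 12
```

Let's trace through this code step by step.

Initialize: val = 1
Entering loop: for i in range(1, 6):

After execution: val = 4
4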